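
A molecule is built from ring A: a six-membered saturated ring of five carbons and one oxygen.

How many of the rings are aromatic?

Ring A has only sp³ atoms, so it is not fully conjugated — not aromatic (tetrahydropyran).

0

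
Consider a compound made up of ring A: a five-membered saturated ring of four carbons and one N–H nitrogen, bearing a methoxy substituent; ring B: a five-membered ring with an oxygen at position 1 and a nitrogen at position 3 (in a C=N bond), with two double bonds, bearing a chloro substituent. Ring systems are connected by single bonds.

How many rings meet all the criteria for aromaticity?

Ring A has only sp³ atoms, so it is not fully conjugated — not aromatic (pyrrolidine).
Ring B is planar and fully conjugated; 2 ring double bonds (4 π electrons) plus a heteroatom lone pair (2) give 6 π electrons. That satisfies 4n+2 with n=1, so ring B is aromatic (oxazole).
Aromatic: B. Total: 1.

1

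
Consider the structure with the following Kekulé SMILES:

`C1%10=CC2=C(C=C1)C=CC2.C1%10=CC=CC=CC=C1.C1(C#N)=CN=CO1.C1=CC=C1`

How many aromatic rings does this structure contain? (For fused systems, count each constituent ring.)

2

The SMILES encodes a six-membered carbon ring with three alternating C=C double bonds, fused to a five-membered carbon ring containing one C=C double bond and one sp³ carbon; an eight-membered carbon ring with four alternating C=C double bonds; a five-membered ring with an oxygen at position 1 and a nitrogen at position 3 (in a C=N bond), with two double bonds; a four-membered carbon ring with two alternating C=C double bonds.
The 6-membered ring is fully conjugated (every ring atom contributes a p orbital); 3 ring double bonds give 6 π electrons. 6 = 4(1)+2, so it is aromatic (benzene ring).
The 5-membered ring has one sp³ carbon, so it is not fully conjugated — not aromatic (cyclopentene ring).
The 8-membered ring has only sp² ring atoms; a planar conformation would have a fully conjugated π system of 8 electrons. But 8 = 4(2), which is 4n not 4n+2, so it is not aromatic (cyclooctatetraene) — cyclooctatetraene distorts into a non-planar tub to avoid antiaromaticity.
The 5-membered ring with one oxygen and one =N– is planar and fully conjugated; 2 ring double bonds (4 π electrons) plus a heteroatom lone pair (2) give 6 π electrons. 6 = 4(1)+2, so it is aromatic (oxazole).
The 4-membered ring has only sp² ring atoms; a planar conformation would have a fully conjugated π system of 4 electrons. But 4 = 4(1), which is 4n not 4n+2, so it is not aromatic (cyclobutadiene) — cyclobutadiene is antiaromatic and distorts to a rectangle.
2 of the 5 rings are aromatic. Total: 2.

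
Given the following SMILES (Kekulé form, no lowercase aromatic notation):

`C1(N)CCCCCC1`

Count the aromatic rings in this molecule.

0

The SMILES encodes a seven-membered saturated carbon ring.
The 7-membered ring has only sp³ atoms, so it is not fully conjugated — not aromatic (cycloheptane).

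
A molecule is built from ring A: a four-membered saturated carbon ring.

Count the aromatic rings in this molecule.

0

Ring A has only sp³ atoms, so it is not fully conjugated — not aromatic (cyclobutane).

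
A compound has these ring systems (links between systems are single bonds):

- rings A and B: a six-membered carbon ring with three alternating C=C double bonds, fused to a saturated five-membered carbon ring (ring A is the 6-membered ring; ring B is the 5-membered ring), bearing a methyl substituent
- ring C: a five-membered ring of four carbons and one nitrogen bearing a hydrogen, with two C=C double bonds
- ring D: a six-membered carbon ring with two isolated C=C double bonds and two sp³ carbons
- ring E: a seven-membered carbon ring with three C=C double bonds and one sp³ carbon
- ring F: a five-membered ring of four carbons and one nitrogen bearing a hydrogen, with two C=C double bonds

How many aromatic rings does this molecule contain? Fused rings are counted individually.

Ring A is planar and fully conjugated; 3 ring double bonds give 6 π electrons. 6 = 4(1)+2, so ring A is aromatic (benzene ring).
Ring B has three sp³ carbons, so it is not fully conjugated — not aromatic (cyclopentane ring).
Ring C has a continuous p-orbital overlap around the ring; 2 ring double bonds (4 π electrons) plus a heteroatom lone pair (2) give 6 π electrons. That satisfies 4n+2 with n=1, so ring C is aromatic (pyrrole).
Ring D has two sp³ carbons, so it is not fully conjugated — not aromatic (1,4-cyclohexadiene).
Ring E has one sp³ carbon, so it is not fully conjugated — not aromatic (cycloheptatriene).
Ring F has a continuous p-orbital overlap around the ring; 2 ring double bonds (4 π electrons) plus a heteroatom lone pair (2) give 6 π electrons. That satisfies 4n+2 with n=1, so ring F is aromatic (pyrrole).
Aromatic: A, C, F. Total: 3.

3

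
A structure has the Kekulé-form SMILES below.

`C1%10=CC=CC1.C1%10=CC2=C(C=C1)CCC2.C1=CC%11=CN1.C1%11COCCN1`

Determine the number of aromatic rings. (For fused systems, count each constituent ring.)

2

The SMILES encodes a five-membered carbon ring with two conjugated C=C double bonds and one sp³ carbon; a six-membered carbon ring with three alternating C=C double bonds, fused to a saturated five-membered carbon ring; a five-membered ring of four carbons and one nitrogen bearing a hydrogen, with two C=C double bonds; a six-membered saturated ring with an oxygen and an N–H nitrogen at positions 1 and 4.
The 5-membered ring has one sp³ carbon, so it is not fully conjugated — not aromatic (cyclopentadiene).
The 6-membered ring is planar and fully conjugated; 3 ring double bonds give 6 π electrons. That satisfies 4n+2 with n=1, so it is aromatic (benzene ring).
The second 5-membered ring has three sp³ carbons, so it is not fully conjugated — not aromatic (cyclopentane ring).
The 5-membered ring with one N–H is planar and fully conjugated; 2 ring double bonds (4 π electrons) plus a heteroatom lone pair (2) give 6 π electrons. Since 6 = 4n+2 (n=1), it is aromatic (pyrrole).
The 6-membered ring with one oxygen and one N–H (1,4) has only sp³ atoms, so it is not fully conjugated — not aromatic (morpholine).
2 of the 5 rings are aromatic. Total: 2.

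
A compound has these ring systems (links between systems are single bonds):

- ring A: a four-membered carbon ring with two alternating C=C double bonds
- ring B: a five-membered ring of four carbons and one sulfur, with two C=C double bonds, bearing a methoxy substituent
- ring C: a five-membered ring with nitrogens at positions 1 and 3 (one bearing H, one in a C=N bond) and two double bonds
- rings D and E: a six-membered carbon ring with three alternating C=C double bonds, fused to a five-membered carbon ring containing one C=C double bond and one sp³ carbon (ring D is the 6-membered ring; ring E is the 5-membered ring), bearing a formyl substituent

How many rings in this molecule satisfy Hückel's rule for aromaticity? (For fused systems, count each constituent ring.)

Ring A has only sp² ring atoms; a planar conformation would have a fully conjugated π system of 4 electrons. But 4 = 4(1), which is 4n not 4n+2, so ring A is not aromatic (cyclobutadiene) — cyclobutadiene is antiaromatic and distorts to a rectangle.
Ring B has a continuous p-orbital overlap around the ring; 2 ring double bonds (4 π electrons) plus a heteroatom lone pair (2) give 6 π electrons. 6 = 4(1)+2, so ring B is aromatic (thiophene).
Ring C is planar and fully conjugated; 2 ring double bonds (4 π electrons) plus a heteroatom lone pair (2) give 6 π electrons. Since 6 = 4n+2 (n=1), ring C is aromatic (imidazole).
Ring D is planar and fully conjugated; 3 ring double bonds give 6 π electrons. 6 = 4(1)+2, so ring D is aromatic (benzene ring).
Ring E has one sp³ carbon, so it is not fully conjugated — not aromatic (cyclopentene ring).
Aromatic: B, C, D. Total: 3.

3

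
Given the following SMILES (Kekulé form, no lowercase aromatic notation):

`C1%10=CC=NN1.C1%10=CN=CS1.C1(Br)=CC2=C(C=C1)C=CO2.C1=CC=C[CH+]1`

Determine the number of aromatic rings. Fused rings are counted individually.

The SMILES encodes a five-membered ring with two adjacent nitrogens (one bearing H, one in a double bond) and two double bonds; a five-membered ring with a sulfur at position 1 and a nitrogen at position 3 (in a C=N bond), with two double bonds; a six-membered carbon ring with three alternating C=C double bonds, fused to a five-membered ring containing one oxygen and two C=C double bonds; a five-membered all-carbon ring bearing a positive charge on one carbon, with two C=C double bonds.
The 5-membered ring with two adjacent nitrogens (one N–H, one =N–) has a continuous p-orbital overlap around the ring; 2 ring double bonds (4 π electrons) plus a heteroatom lone pair (2) give 6 π electrons. 6 = 4(1)+2, so it is aromatic (pyrazole).
The 5-membered ring with one sulfur and one =N– has a continuous p-orbital overlap around the ring; 2 ring double bonds (4 π electrons) plus a heteroatom lone pair (2) give 6 π electrons. 6 = 4(1)+2, so it is aromatic (thiazole).
The fused 6/5-membered bicyclic (with one oxygen) is a single π system with 9 sp² atoms and 10 π electrons from ring double bonds plus a heteroatom lone pair. 10 = 4(2)+2, so the system is aromatic and both rings count as aromatic (benzofuran).
The 5-membered ring has only sp² ring atoms; a planar conformation would have a fully conjugated π system of 4 electrons. But 4 = 4(1), which is 4n not 4n+2, so it is not aromatic (cyclopentadienyl cation).
4 of the 5 rings are aromatic. Total: 4.

4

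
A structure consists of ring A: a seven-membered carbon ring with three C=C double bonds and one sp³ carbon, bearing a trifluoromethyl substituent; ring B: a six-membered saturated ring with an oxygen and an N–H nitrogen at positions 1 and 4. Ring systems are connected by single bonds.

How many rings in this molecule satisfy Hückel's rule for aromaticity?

Ring A has one sp³ carbon, so it is not fully conjugated — not aromatic (cycloheptatriene).
Ring B has only sp³ atoms, so it is not fully conjugated — not aromatic (morpholine).
No ring is aromatic. Total: 0.

0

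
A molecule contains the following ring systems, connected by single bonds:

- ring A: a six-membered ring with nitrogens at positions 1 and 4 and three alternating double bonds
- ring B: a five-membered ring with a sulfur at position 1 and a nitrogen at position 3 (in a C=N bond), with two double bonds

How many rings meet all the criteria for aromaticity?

2

Ring A has a continuous p-orbital overlap around the ring; 3 ring double bonds give 6 π electrons. Since 6 = 4n+2 (n=1), ring A is aromatic (pyrazine).
Ring B is fully conjugated (every ring atom contributes a p orbital); 2 ring double bonds (4 π electrons) plus a heteroatom lone pair (2) give 6 π electrons. 6 = 4(1)+2, so ring B is aromatic (thiazole).
Aromatic: A, B. Total: 2.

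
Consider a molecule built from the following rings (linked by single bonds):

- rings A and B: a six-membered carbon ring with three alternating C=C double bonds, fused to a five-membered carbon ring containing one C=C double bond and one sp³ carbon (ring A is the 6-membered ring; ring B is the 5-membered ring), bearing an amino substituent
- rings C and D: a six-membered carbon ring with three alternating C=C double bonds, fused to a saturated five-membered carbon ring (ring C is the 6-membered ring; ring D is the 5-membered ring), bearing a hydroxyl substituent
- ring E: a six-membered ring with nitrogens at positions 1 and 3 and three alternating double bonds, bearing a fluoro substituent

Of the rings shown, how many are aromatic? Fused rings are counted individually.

3

Ring A is planar and fully conjugated; 3 ring double bonds give 6 π electrons. That satisfies 4n+2 with n=1, so ring A is aromatic (benzene ring).
Ring B has one sp³ carbon, so it is not fully conjugated — not aromatic (cyclopentene ring).
Ring C is fully conjugated (every ring atom contributes a p orbital); 3 ring double bonds give 6 π electrons. That satisfies 4n+2 with n=1, so ring C is aromatic (benzene ring).
Ring D has three sp³ carbons, so it is not fully conjugated — not aromatic (cyclopentane ring).
Ring E is planar and fully conjugated; 3 ring double bonds give 6 π electrons. Since 6 = 4n+2 (n=1), ring E is aromatic (pyrimidine).
Aromatic: A, C, E. Total: 3.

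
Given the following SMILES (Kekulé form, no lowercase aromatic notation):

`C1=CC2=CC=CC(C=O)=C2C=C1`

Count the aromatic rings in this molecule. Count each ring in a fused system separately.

2

The SMILES encodes two fused six-membered carbon rings, each with three alternating C=C double bonds.
The fused 6/6-membered bicyclic is a single π system with 10 sp² atoms and 10 π electrons from ring double bonds. 10 = 4(2)+2, so the system is aromatic and both rings count as aromatic (naphthalene).
2 of the 2 rings are aromatic. Total: 2.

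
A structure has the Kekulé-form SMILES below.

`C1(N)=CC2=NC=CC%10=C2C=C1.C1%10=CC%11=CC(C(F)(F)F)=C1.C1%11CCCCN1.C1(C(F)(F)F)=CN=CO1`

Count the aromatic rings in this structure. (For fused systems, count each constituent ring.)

The SMILES encodes two fused six-membered rings, each with three alternating double bonds; one ring is all carbon and the other has one ring nitrogen; a six-membered carbon ring with three alternating C=C double bonds; a six-membered saturated ring of five carbons and one N–H nitrogen; a five-membered ring with an oxygen at position 1 and a nitrogen at position 3 (in a C=N bond), with two double bonds.
The fused 6/6-membered bicyclic (with one nitrogen) is a single π system with 10 sp² atoms and 10 π electrons from ring double bonds. 10 = 4(2)+2, so the system is aromatic and both rings count as aromatic (quinoline).
The 6-membered ring has a continuous p-orbital overlap around the ring; 3 ring double bonds give 6 π electrons. That satisfies 4n+2 with n=1, so it is aromatic (benzene).
The 6-membered ring with one N–H has only sp³ atoms, so it is not fully conjugated — not aromatic (piperidine).
The 5-membered ring with one oxygen and one =N– is fully conjugated (every ring atom contributes a p orbital); 2 ring double bonds (4 π electrons) plus a heteroatom lone pair (2) give 6 π electrons. That satisfies 4n+2 with n=1, so it is aromatic (oxazole).
4 of the 5 rings are aromatic. Total: 4.

4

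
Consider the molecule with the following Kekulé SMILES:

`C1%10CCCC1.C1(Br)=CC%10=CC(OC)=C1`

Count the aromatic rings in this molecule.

The SMILES encodes a five-membered saturated carbon ring; a six-membered carbon ring with three alternating C=C double bonds.
The 5-membered ring has only sp³ atoms, so it is not fully conjugated — not aromatic (cyclopentane).
The 6-membered ring has a continuous p-orbital overlap around the ring; 3 ring double bonds give 6 π electrons. Since 6 = 4n+2 (n=1), it is aromatic (benzene).
1 of the 2 rings is aromatic. Total: 1.

1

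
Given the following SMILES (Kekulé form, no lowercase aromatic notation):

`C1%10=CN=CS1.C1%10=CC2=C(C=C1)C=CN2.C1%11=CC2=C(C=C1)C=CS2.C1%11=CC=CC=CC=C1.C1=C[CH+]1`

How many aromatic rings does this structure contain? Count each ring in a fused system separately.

The SMILES encodes a five-membered ring with a sulfur at position 1 and a nitrogen at position 3 (in a C=N bond), with two double bonds; a six-membered carbon ring with three alternating C=C double bonds, fused to a five-membered ring containing one N–H nitrogen and two C=C double bonds; a six-membered carbon ring with three alternating C=C double bonds, fused to a five-membered ring containing one sulfur and two C=C double bonds; an eight-membered carbon ring with four alternating C=C double bonds; a three-membered all-carbon ring bearing a positive charge on one carbon, with one C=C double bond.
The 5-membered ring with one sulfur and one =N– is fully conjugated (every ring atom contributes a p orbital); 2 ring double bonds (4 π electrons) plus a heteroatom lone pair (2) give 6 π electrons. 6 = 4(1)+2, so it is aromatic (thiazole).
The fused 6/5-membered bicyclic (with one N–H) is a single π system with 9 sp² atoms and 10 π electrons from ring double bonds plus a heteroatom lone pair. 10 = 4(2)+2, so the system is aromatic and both rings count as aromatic (indole).
The fused 6/5-membered bicyclic (with one sulfur) is a single π system with 9 sp² atoms and 10 π electrons from ring double bonds plus a heteroatom lone pair. 10 = 4(2)+2, so the system is aromatic and both rings count as aromatic (benzothiophene).
The 8-membered ring has only sp² ring atoms; a planar conformation would have a fully conjugated π system of 8 electrons. But 8 = 4(2), which is 4n not 4n+2, so it is not aromatic (cyclooctatetraene) — cyclooctatetraene distorts into a non-planar tub to avoid antiaromaticity.
The 3-membered ring has a continuous p-orbital overlap around the ring; 1 ring double bond (2 π electrons) plus the carbocation's empty p orbital (0, but keeps the ring conjugated) give 2 π electrons. That satisfies 4n+2 with n=0, so it is aromatic (cyclopropenyl cation).
6 of the 7 rings are aromatic. Total: 6.

6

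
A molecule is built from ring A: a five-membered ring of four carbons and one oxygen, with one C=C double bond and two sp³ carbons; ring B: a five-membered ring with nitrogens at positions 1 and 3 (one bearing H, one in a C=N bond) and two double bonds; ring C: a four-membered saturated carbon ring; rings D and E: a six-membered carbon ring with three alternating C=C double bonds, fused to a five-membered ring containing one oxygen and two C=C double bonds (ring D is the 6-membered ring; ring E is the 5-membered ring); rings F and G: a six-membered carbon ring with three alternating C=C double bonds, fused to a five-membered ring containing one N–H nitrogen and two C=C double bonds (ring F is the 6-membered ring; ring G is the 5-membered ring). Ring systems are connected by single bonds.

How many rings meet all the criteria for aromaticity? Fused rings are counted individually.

Ring A has two sp³ carbons, so it is not fully conjugated — not aromatic (2,3-dihydrofuran).
Ring B is planar and fully conjugated; 2 ring double bonds (4 π electrons) plus a heteroatom lone pair (2) give 6 π electrons. 6 = 4(1)+2, so ring B is aromatic (imidazole).
Ring C has only sp³ atoms, so it is not fully conjugated — not aromatic (cyclobutane).
Rings D and E form a fused bicyclic system (with one oxygen) with 9 sp² atoms and 10 π electrons from ring double bonds plus a heteroatom lone pair. 10 = 4(2)+2, so the system is aromatic and both rings count as aromatic (benzofuran).
Rings F and G form a fused bicyclic system (with one N–H) with 9 sp² atoms and 10 π electrons from ring double bonds plus a heteroatom lone pair. 10 = 4(2)+2, so the system is aromatic and both rings count as aromatic (indole).
Aromatic: B, D, E, F, G. Total: 5.

5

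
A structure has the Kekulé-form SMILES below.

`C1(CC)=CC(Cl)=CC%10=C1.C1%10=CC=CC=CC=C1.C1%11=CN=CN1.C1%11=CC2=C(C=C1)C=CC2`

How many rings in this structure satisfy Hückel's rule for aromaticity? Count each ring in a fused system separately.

The SMILES encodes a six-membered carbon ring with three alternating C=C double bonds; an eight-membered carbon ring with four alternating C=C double bonds; a five-membered ring with nitrogens at positions 1 and 3 (one bearing H, one in a C=N bond) and two double bonds; a six-membered carbon ring with three alternating C=C double bonds, fused to a five-membered carbon ring containing one C=C double bond and one sp³ carbon.
The 6-membered ring is fully conjugated (every ring atom contributes a p orbital); 3 ring double bonds give 6 π electrons. Since 6 = 4n+2 (n=1), it is aromatic (benzene).
The 8-membered ring has only sp² ring atoms; a planar conformation would have a fully conjugated π system of 8 electrons. But 8 = 4(2), which is 4n not 4n+2, so it is not aromatic (cyclooctatetraene) — cyclooctatetraene distorts into a non-planar tub to avoid antiaromaticity.
The 5-membered ring with two nitrogens (one N–H, one =N–) is planar and fully conjugated; 2 ring double bonds (4 π electrons) plus a heteroatom lone pair (2) give 6 π electrons. That satisfies 4n+2 with n=1, so it is aromatic (imidazole).
The second 6-membered ring is planar and fully conjugated; 3 ring double bonds give 6 π electrons. Since 6 = 4n+2 (n=1), it is aromatic (benzene ring).
The 5-membered ring has one sp³ carbon, so it is not fully conjugated — not aromatic (cyclopentene ring).
3 of the 5 rings are aromatic. Total: 3.

3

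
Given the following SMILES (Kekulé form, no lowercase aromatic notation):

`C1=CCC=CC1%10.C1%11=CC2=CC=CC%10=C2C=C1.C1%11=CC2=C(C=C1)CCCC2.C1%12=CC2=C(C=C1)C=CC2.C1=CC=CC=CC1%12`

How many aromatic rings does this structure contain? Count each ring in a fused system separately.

The SMILES encodes a six-membered carbon ring with two isolated C=C double bonds and two sp³ carbons; two fused six-membered carbon rings, each with three alternating C=C double bonds; a six-membered carbon ring with three alternating C=C double bonds, fused to a saturated six-membered carbon ring; a six-membered carbon ring with three alternating C=C double bonds, fused to a five-membered carbon ring containing one C=C double bond and one sp³ carbon; a seven-membered carbon ring with three C=C double bonds and one sp³ carbon.
The 6-membered ring has two sp³ carbons, so it is not fully conjugated — not aromatic (1,4-cyclohexadiene).
The fused 6/6-membered bicyclic is a single π system with 10 sp² atoms and 10 π electrons from ring double bonds. 10 = 4(2)+2, so the system is aromatic and both rings count as aromatic (naphthalene).
The second 6-membered ring is planar and fully conjugated; 3 ring double bonds give 6 π electrons. That satisfies 4n+2 with n=1, so it is aromatic (benzene ring).
The third 6-membered ring has four sp³ carbons, so it is not fully conjugated — not aromatic (cyclohexane ring).
The fourth 6-membered ring has a continuous p-orbital overlap around the ring; 3 ring double bonds give 6 π electrons. That satisfies 4n+2 with n=1, so it is aromatic (benzene ring).
The 5-membered ring has one sp³ carbon, so it is not fully conjugated — not aromatic (cyclopentene ring).
The 7-membered ring has one sp³ carbon, so it is not fully conjugated — not aromatic (cycloheptatriene).
4 of the 8 rings are aromatic. Total: 4.

4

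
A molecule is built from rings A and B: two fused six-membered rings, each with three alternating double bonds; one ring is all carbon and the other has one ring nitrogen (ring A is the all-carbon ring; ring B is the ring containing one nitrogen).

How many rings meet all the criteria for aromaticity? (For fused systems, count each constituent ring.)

Rings A and B form a fused bicyclic system (with one nitrogen) with 10 sp² atoms and 10 π electrons from ring double bonds. 10 = 4(2)+2, so the system is aromatic and both rings count as aromatic (quinoline).
Aromatic: A, B. Total: 2.

2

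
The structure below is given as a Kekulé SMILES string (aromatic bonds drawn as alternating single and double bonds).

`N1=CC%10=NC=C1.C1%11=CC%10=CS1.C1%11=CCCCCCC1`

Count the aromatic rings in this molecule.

2

The SMILES encodes a six-membered ring with nitrogens at positions 1 and 4 and three alternating double bonds; a five-membered ring of four carbons and one sulfur, with two C=C double bonds; an eight-membered carbon ring with one C=C double bond.
The 6-membered ring with two nitrogens (1,4) is fully conjugated (every ring atom contributes a p orbital); 3 ring double bonds give 6 π electrons. Since 6 = 4n+2 (n=1), it is aromatic (pyrazine).
The 5-membered ring with one sulfur is planar and fully conjugated; 2 ring double bonds (4 π electrons) plus a heteroatom lone pair (2) give 6 π electrons. That satisfies 4n+2 with n=1, so it is aromatic (thiophene).
The 8-membered ring has six sp³ carbons, so it is not fully conjugated — not aromatic (cyclooctene).
2 of the 3 rings are aromatic. Total: 2.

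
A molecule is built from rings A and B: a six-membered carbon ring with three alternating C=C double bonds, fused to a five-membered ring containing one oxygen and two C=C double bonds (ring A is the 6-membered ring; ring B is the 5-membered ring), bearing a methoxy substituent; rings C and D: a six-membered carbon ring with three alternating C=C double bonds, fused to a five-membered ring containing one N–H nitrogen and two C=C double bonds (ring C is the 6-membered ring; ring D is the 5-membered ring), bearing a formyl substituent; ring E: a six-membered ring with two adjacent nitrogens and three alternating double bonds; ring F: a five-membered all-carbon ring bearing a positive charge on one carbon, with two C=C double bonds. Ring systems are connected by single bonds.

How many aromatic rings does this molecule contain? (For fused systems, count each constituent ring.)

5

Rings A and B form a fused bicyclic system (with one oxygen) with 9 sp² atoms and 10 π electrons from ring double bonds plus a heteroatom lone pair. 10 = 4(2)+2, so the system is aromatic and both rings count as aromatic (benzofuran).
Rings C and D form a fused bicyclic system (with one N–H) with 9 sp² atoms and 10 π electrons from ring double bonds plus a heteroatom lone pair. 10 = 4(2)+2, so the system is aromatic and both rings count as aromatic (indole).
Ring E is fully conjugated (every ring atom contributes a p orbital); 3 ring double bonds give 6 π electrons. 6 = 4(1)+2, so ring E is aromatic (pyridazine).
Ring F has only sp² ring atoms; a planar conformation would have a fully conjugated π system of 4 electrons. But 4 = 4(1), which is 4n not 4n+2, so ring F is not aromatic (cyclopentadienyl cation).
Aromatic: A, B, C, D, E. Total: 5.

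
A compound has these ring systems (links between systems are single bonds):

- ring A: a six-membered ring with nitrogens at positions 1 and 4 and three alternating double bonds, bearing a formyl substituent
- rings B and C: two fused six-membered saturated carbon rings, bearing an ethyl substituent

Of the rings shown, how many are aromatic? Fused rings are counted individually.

Ring A is fully conjugated (every ring atom contributes a p orbital); 3 ring double bonds give 6 π electrons. 6 = 4(1)+2, so ring A is aromatic (pyrazine).
Ring B has only sp³ atoms, so it is not fully conjugated — not aromatic (cyclohexane ring).
Ring C has only sp³ atoms, so it is not fully conjugated — not aromatic (cyclohexane ring).
Aromatic: A. Total: 1.

1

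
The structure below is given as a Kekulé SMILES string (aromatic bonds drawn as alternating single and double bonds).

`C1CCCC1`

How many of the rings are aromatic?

The SMILES encodes a five-membered saturated carbon ring.
The 5-membered ring has only sp³ atoms, so it is not fully conjugated — not aromatic (cyclopentane).

0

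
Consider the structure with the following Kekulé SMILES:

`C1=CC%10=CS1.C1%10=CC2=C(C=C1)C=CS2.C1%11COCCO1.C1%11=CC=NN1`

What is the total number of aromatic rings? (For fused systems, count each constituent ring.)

4

The SMILES encodes a five-membered ring of four carbons and one sulfur, with two C=C double bonds; a six-membered carbon ring with three alternating C=C double bonds, fused to a five-membered ring containing one sulfur and two C=C double bonds; a six-membered saturated ring with oxygens at positions 1 and 4; a five-membered ring with two adjacent nitrogens (one bearing H, one in a double bond) and two double bonds.
The 5-membered ring with one sulfur is fully conjugated (every ring atom contributes a p orbital); 2 ring double bonds (4 π electrons) plus a heteroatom lone pair (2) give 6 π electrons. Since 6 = 4n+2 (n=1), it is aromatic (thiophene).
The fused 6/5-membered bicyclic (with one sulfur) is a single π system with 9 sp² atoms and 10 π electrons from ring double bonds plus a heteroatom lone pair. 10 = 4(2)+2, so the system is aromatic and both rings count as aromatic (benzothiophene).
The 6-membered ring with two oxygens (1,4) has only sp³ atoms, so it is not fully conjugated — not aromatic (1,4-dioxane).
The 5-membered ring with two adjacent nitrogens (one N–H, one =N–) is fully conjugated (every ring atom contributes a p orbital); 2 ring double bonds (4 π electrons) plus a heteroatom lone pair (2) give 6 π electrons. 6 = 4(1)+2, so it is aromatic (pyrazole).
4 of the 5 rings are aromatic. Total: 4.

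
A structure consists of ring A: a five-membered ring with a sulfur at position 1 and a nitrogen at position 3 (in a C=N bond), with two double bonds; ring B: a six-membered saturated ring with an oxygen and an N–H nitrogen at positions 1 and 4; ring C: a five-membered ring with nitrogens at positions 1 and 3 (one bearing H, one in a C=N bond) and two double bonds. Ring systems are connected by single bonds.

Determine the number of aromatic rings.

Ring A is planar and fully conjugated; 2 ring double bonds (4 π electrons) plus a heteroatom lone pair (2) give 6 π electrons. That satisfies 4n+2 with n=1, so ring A is aromatic (thiazole).
Ring B has only sp³ atoms, so it is not fully conjugated — not aromatic (morpholine).
Ring C has a continuous p-orbital overlap around the ring; 2 ring double bonds (4 π electrons) plus a heteroatom lone pair (2) give 6 π electrons. Since 6 = 4n+2 (n=1), ring C is aromatic (imidazole).
Aromatic: A, C. Total: 2.

2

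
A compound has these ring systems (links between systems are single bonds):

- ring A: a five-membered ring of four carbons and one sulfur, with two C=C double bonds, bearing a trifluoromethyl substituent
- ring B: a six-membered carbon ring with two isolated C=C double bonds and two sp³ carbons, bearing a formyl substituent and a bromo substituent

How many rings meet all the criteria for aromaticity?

Ring A has a continuous p-orbital overlap around the ring; 2 ring double bonds (4 π electrons) plus a heteroatom lone pair (2) give 6 π electrons. Since 6 = 4n+2 (n=1), ring A is aromatic (thiophene).
Ring B has two sp³ carbons, so it is not fully conjugated — not aromatic (1,4-cyclohexadiene).
Aromatic: A. Total: 1.

1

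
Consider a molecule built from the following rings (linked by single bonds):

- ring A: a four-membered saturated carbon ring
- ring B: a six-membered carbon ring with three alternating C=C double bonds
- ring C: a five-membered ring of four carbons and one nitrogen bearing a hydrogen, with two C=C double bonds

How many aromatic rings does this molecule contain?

2

Ring A has only sp³ atoms, so it is not fully conjugated — not aromatic (cyclobutane).
Ring B is fully conjugated (every ring atom contributes a p orbital); 3 ring double bonds give 6 π electrons. 6 = 4(1)+2, so ring B is aromatic (benzene).
Ring C is fully conjugated (every ring atom contributes a p orbital); 2 ring double bonds (4 π electrons) plus a heteroatom lone pair (2) give 6 π electrons. Since 6 = 4n+2 (n=1), ring C is aromatic (pyrrole).
Aromatic: B, C. Total: 2.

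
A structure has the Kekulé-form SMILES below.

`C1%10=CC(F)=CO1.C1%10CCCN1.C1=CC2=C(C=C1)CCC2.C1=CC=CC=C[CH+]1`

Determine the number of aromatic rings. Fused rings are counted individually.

The SMILES encodes a five-membered ring of four carbons and one oxygen, with two C=C double bonds; a five-membered saturated ring of four carbons and one N–H nitrogen; a six-membered carbon ring with three alternating C=C double bonds, fused to a saturated five-membered carbon ring; a seven-membered all-carbon ring bearing a positive charge on one carbon, with three C=C double bonds.
The 5-membered ring with one oxygen has a continuous p-orbital overlap around the ring; 2 ring double bonds (4 π electrons) plus a heteroatom lone pair (2) give 6 π electrons. That satisfies 4n+2 with n=1, so it is aromatic (furan).
The 5-membered ring with one N–H has only sp³ atoms, so it is not fully conjugated — not aromatic (pyrrolidine).
The 6-membered ring is planar and fully conjugated; 3 ring double bonds give 6 π electrons. 6 = 4(1)+2, so it is aromatic (benzene ring).
The 5-membered ring has three sp³ carbons, so it is not fully conjugated — not aromatic (cyclopentane ring).
The 7-membered ring is planar and fully conjugated; 3 ring double bonds (6 π electrons) plus the carbocation's empty p orbital (0, but keeps the ring conjugated) give 6 π electrons. 6 = 4(1)+2, so it is aromatic (tropylium cation).
3 of the 5 rings are aromatic. Total: 3.

3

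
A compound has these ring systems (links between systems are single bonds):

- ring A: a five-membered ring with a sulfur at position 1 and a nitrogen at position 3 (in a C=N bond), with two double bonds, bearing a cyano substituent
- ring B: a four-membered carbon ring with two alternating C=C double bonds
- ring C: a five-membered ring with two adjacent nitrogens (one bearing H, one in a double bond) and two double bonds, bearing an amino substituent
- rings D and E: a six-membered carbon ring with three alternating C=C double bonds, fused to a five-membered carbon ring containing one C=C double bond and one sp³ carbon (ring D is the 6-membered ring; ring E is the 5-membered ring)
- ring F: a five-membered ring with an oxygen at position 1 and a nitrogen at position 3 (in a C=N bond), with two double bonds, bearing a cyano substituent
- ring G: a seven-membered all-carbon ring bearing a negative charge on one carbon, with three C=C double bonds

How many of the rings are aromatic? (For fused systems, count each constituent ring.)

4

Ring A has a continuous p-orbital overlap around the ring; 2 ring double bonds (4 π electrons) plus a heteroatom lone pair (2) give 6 π electrons. That satisfies 4n+2 with n=1, so ring A is aromatic (thiazole).
Ring B has only sp² ring atoms; a planar conformation would have a fully conjugated π system of 4 electrons. But 4 = 4(1), which is 4n not 4n+2, so ring B is not aromatic (cyclobutadiene) — cyclobutadiene is antiaromatic and distorts to a rectangle.
Ring C is planar and fully conjugated; 2 ring double bonds (4 π electrons) plus a heteroatom lone pair (2) give 6 π electrons. Since 6 = 4n+2 (n=1), ring C is aromatic (pyrazole).
Ring D is fully conjugated (every ring atom contributes a p orbital); 3 ring double bonds give 6 π electrons. 6 = 4(1)+2, so ring D is aromatic (benzene ring).
Ring E has one sp³ carbon, so it is not fully conjugated — not aromatic (cyclopentene ring).
Ring F is planar and fully conjugated; 2 ring double bonds (4 π electrons) plus a heteroatom lone pair (2) give 6 π electrons. Since 6 = 4n+2 (n=1), ring F is aromatic (oxazole).
Ring G has only sp² ring atoms; a planar conformation would have a fully conjugated π system of 8 electrons. But 8 = 4(2), which is 4n not 4n+2, so ring G is not aromatic (cycloheptatrienyl anion).
Aromatic: A, C, D, F. Total: 4.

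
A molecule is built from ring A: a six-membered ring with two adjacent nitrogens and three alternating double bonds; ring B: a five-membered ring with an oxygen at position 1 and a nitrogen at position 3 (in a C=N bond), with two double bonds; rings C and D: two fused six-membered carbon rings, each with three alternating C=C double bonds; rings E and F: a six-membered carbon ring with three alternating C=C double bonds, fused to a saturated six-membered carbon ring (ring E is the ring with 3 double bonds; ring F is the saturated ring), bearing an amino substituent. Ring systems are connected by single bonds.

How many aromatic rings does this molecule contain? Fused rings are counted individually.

Ring A is planar and fully conjugated; 3 ring double bonds give 6 π electrons. 6 = 4(1)+2, so ring A is aromatic (pyridazine).
Ring B is fully conjugated (every ring atom contributes a p orbital); 2 ring double bonds (4 π electrons) plus a heteroatom lone pair (2) give 6 π electrons. 6 = 4(1)+2, so ring B is aromatic (oxazole).
Rings C and D form a fused bicyclic system with 10 sp² atoms and 10 π electrons from ring double bonds. 10 = 4(2)+2, so the system is aromatic and both rings count as aromatic (naphthalene).
Ring E is fully conjugated (every ring atom contributes a p orbital); 3 ring double bonds give 6 π electrons. That satisfies 4n+2 with n=1, so ring E is aromatic (benzene ring).
Ring F has four sp³ carbons, so it is not fully conjugated — not aromatic (cyclohexane ring).
Aromatic: A, B, C, D, E. Total: 5.

5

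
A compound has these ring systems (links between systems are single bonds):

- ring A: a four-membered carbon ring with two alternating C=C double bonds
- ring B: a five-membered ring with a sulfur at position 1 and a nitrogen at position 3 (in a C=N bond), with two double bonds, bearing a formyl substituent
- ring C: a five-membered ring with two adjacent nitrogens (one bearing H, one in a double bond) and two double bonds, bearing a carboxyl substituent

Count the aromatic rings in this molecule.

2

Ring A has only sp² ring atoms; a planar conformation would have a fully conjugated π system of 4 electrons. But 4 = 4(1), which is 4n not 4n+2, so ring A is not aromatic (cyclobutadiene) — cyclobutadiene is antiaromatic and distorts to a rectangle.
Ring B has a continuous p-orbital overlap around the ring; 2 ring double bonds (4 π electrons) plus a heteroatom lone pair (2) give 6 π electrons. That satisfies 4n+2 with n=1, so ring B is aromatic (thiazole).
Ring C is fully conjugated (every ring atom contributes a p orbital); 2 ring double bonds (4 π electrons) plus a heteroatom lone pair (2) give 6 π electrons. That satisfies 4n+2 with n=1, so ring C is aromatic (pyrazole).
Aromatic: B, C. Total: 2.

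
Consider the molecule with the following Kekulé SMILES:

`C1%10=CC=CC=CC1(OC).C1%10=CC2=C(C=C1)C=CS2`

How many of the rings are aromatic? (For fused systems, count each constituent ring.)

The SMILES encodes a seven-membered carbon ring with three C=C double bonds and one sp³ carbon; a six-membered carbon ring with three alternating C=C double bonds, fused to a five-membered ring containing one sulfur and two C=C double bonds.
The 7-membered ring has one sp³ carbon, so it is not fully conjugated — not aromatic (cycloheptatriene).
The fused 6/5-membered bicyclic (with one sulfur) is a single π system with 9 sp² atoms and 10 π electrons from ring double bonds plus a heteroatom lone pair. 10 = 4(2)+2, so the system is aromatic and both rings count as aromatic (benzothiophene).
2 of the 3 rings are aromatic. Total: 2.

2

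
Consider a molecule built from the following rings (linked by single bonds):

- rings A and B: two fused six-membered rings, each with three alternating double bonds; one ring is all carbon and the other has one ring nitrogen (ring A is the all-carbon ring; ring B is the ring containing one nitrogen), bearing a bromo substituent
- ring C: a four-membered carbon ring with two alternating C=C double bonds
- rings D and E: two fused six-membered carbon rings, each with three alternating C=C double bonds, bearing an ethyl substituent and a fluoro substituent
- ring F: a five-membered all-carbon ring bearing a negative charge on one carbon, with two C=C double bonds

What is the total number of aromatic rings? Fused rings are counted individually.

Rings A and B form a fused bicyclic system (with one nitrogen) with 10 sp² atoms and 10 π electrons from ring double bonds. 10 = 4(2)+2, so the system is aromatic and both rings count as aromatic (quinoline).
Ring C has only sp² ring atoms; a planar conformation would have a fully conjugated π system of 4 electrons. But 4 = 4(1), which is 4n not 4n+2, so ring C is not aromatic (cyclobutadiene) — cyclobutadiene is antiaromatic and distorts to a rectangle.
Rings D and E form a fused bicyclic system with 10 sp² atoms and 10 π electrons from ring double bonds. 10 = 4(2)+2, so the system is aromatic and both rings count as aromatic (naphthalene).
Ring F is planar and fully conjugated; 2 ring double bonds (4 π electrons) plus the carbanion lone pair (2) give 6 π electrons. Since 6 = 4n+2 (n=1), ring F is aromatic (cyclopentadienyl anion).
Aromatic: A, B, D, E, F. Total: 5.

5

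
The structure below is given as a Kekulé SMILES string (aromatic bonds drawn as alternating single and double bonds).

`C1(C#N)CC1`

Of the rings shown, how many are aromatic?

The SMILES encodes a three-membered saturated carbon ring.
The 3-membered ring has only sp³ atoms, so it is not fully conjugated — not aromatic (cyclopropane).

0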